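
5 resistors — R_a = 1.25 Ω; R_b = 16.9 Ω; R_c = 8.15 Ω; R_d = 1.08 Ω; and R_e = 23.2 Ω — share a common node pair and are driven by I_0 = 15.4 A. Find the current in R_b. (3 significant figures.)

I ≈ 0.467 A

Total conductance ΣG = 1/1.25 + 1/16.9 + 1/8.15 + 1/1.08 + 1/23.2 = 1.951 (units of 1/Ω).
By the current-divider rule, I = I_0 · G_k/ΣG = 15.4 × 0.03033 = 0.4671 A.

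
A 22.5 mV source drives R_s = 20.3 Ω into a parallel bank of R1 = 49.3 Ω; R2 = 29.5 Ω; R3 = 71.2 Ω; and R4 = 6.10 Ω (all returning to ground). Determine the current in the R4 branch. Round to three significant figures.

Parallel bank: R_p = 1/(1/49.3 + 1/29.5 + 1/71.2 + 1/6.10) = 4.307 Ω.
Node voltage V_A = V_supply · R_p/(R_s + R_p) = 22.5 × 0.1750 = 3.938 mV.
I(R4) = V_A / R4 = 3.938/6.10 = 0.6457 mA.

I ≈ 0.646 mA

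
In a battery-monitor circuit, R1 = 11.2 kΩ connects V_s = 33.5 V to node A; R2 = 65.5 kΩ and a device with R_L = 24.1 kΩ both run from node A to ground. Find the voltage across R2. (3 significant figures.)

V_out ≈ 20.5 V

The load sits in parallel with R2, giving an effective lower resistance R2' = R2·R_L/(R2+R_L) = 17.62 kΩ.
Voltage divider with the loaded lower leg: V_out = 33.5 × 17.62/(11.2 + 17.62) = 33.5 × 0.6114 = 20.48 V.
(Unloaded it would be 28.6 V; the load pulls it down.)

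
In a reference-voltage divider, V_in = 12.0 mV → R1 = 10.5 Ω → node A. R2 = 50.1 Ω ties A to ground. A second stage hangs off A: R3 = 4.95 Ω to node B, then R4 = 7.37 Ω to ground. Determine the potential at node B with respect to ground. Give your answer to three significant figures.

V_B ≈ 3.48 mV

Node A sees R2 in parallel with the series input of stage 2, R3 + R4 = 12.32 Ω.
R2 ‖ (R3+R4) = 9.888 Ω.
First divider: V_A = V_in · 9.888/(10.5 + 9.888) = 5.820 mV.
Then the unloaded second divider: V_B = V_A × R4/(R3+R4) = 5.820 × 0.5982 = 3.482 mV.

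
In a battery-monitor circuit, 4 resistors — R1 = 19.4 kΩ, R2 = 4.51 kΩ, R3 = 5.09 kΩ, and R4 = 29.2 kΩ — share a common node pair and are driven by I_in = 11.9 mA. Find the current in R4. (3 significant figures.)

Total conductance ΣG = 1/19.4 + 1/4.51 + 1/5.09 + 1/29.2 = 0.5040 (units of 1/kΩ).
R4 takes the fraction G_k/ΣG = 0.03425/0.5040 = 0.06795, so I = 11.9 × 0.06795 = 0.8086 mA.

I ≈ 0.809 mA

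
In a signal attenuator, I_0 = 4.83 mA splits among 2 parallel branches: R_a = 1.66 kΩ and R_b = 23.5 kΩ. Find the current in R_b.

For two parallel branches, I_k = I_0 · (other R)/(sum of R).
So I = 4.83 × 1.66/25.16 = 0.3187 mA.

I ≈ 0.319 mA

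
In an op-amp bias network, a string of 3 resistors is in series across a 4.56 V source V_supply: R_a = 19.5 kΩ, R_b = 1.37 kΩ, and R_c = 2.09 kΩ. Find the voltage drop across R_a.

ΣR = 19.5 + 1.37 + 2.09 = 22.96 kΩ.
By the voltage-divider rule, V = 4.56 × 19.50/22.96 = 3.873 V.

V ≈ 3.87 V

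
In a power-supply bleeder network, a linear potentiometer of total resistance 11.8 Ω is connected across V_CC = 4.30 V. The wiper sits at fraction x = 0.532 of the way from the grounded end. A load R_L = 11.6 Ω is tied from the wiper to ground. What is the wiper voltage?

V_out ≈ 1.83 V

The pot divides into 5.522 Ω above the wiper and 6.278 Ω below.
Lower segment in parallel with the load: 6.278 ‖ 11.6 = 4.073 Ω.
Then V_out = V_CC · 4.073/(5.522 + 4.073) = 1.825 V.
(Unloaded: V_out = x·V_CC = 2.29 V.)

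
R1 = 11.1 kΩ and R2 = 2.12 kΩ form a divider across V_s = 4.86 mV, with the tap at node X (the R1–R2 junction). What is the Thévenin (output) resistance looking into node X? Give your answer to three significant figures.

Zeroing V_s shorts the top of R1 to ground, so R_th = R1 ‖ R2 = 1.780 kΩ.

R_th ≈ 1.78 kΩ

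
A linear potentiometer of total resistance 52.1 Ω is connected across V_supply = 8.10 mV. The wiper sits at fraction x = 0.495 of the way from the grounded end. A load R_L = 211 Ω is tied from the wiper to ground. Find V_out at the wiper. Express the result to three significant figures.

V_out ≈ 3.78 mV

The pot divides into 26.31 Ω above the wiper and 25.79 Ω below.
Lower segment in parallel with the load: 25.79 ‖ 211 = 22.98 Ω.
V_out = 8.10 × 22.98/(26.31 + 22.98) = 3.776 mV.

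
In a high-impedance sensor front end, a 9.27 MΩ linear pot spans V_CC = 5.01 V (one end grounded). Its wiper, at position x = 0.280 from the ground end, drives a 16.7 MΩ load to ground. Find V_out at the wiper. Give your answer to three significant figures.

V_out ≈ 1.26 V

Split the track: R_lower = x·R_p = 2.596 MΩ, R_upper = (1−x)·R_p = 6.674 MΩ.
R_L loads the lower segment: effective lower R = 2.246 MΩ.
Then V_out = V_CC · 2.246/(6.674 + 2.246) = 1.262 V.
(Unloaded: V_out = x·V_CC = 1.40 V.)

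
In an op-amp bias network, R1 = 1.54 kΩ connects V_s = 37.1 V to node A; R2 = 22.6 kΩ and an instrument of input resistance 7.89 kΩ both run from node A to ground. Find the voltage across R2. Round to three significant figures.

The load sits in parallel with R2, giving an effective lower resistance R2' = R2·R_L/(R2+R_L) = 5.848 kΩ.
Voltage divider with the loaded lower leg: V_out = 37.1 × 5.848/(1.54 + 5.848) = 37.1 × 0.7916 = 29.37 V.

V_out ≈ 29.4 V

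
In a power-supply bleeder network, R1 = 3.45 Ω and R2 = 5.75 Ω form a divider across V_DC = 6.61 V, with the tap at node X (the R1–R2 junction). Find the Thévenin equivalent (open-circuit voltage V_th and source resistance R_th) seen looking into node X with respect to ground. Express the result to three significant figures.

V_th ≈ 4.13 V, R_th ≈ 2.16 Ω

Open-circuit (no load on X): V_th = V_DC · R2/(R1 + R2) = 6.61 × 5.75/(3.450 + 5.75) = 4.131 V.
With V_DC suppressed (replaced by a short), R_th = R1 ‖ R2 = (3.450 × 5.75)/(3.450 + 5.75) = 2.156 Ω.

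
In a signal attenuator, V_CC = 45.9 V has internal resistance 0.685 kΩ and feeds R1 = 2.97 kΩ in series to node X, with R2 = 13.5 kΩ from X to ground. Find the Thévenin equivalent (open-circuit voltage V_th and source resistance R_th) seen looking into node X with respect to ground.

R1' = 0.685 + 2.97 = 3.655 kΩ (source resistance + R1).
Open-circuit (no load on X): V_th = V_CC · R2/(R1' + R2) = 45.9 × 13.5/(3.655 + 13.5) = 36.12 V.
Looking into X with the source shorted: R_th = R1'·R2/(R1'+R2) = 3.655 × 13.5/17.16 = 2.876 kΩ.

V_th ≈ 36.1 V, R_th ≈ 2.88 kΩ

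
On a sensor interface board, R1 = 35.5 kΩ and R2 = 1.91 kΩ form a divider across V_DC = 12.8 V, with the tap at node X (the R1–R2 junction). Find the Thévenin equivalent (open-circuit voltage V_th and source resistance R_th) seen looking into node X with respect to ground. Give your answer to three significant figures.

With X open, the divider is unloaded: V_th = 12.8 × 1.91/37.41 = 0.6535 V.
With V_DC suppressed (replaced by a short), R_th = R1 ‖ R2 = (35.50 × 1.91)/(35.50 + 1.91) = 1.812 kΩ.

V_th ≈ 0.654 V, R_th ≈ 1.81 kΩ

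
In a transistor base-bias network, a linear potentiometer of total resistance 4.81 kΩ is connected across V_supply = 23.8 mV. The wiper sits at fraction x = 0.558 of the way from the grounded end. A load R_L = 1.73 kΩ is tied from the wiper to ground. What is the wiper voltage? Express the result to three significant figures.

V_out ≈ 7.88 mV

The pot divides into 2.126 kΩ above the wiper and 2.684 kΩ below.
(x·R_p) ‖ R_L = 1.052 kΩ.
Then V_out = V_supply · 1.052/(2.126 + 1.052) = 7.878 mV.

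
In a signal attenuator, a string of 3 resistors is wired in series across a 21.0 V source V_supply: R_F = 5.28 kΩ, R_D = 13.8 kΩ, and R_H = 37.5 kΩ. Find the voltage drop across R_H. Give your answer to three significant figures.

V ≈ 13.9 V

ΣR = 5.28 + 13.8 + 37.5 = 56.58 kΩ.
By the voltage-divider rule, V = 21.0 × 37.50/56.58 = 13.92 V.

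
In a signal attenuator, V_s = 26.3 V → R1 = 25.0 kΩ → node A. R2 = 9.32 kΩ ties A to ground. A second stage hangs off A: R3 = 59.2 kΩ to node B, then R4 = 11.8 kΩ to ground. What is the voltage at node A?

The second stage (R3 + R4 = 71.00 kΩ) loads node A in parallel with R2.
Effective lower resistance at A: R2 ‖ 71.00 = 8.239 kΩ.
V_A = 26.3 × 8.239/(25.0 + 8.239) = 6.519 V.

V_A ≈ 6.52 V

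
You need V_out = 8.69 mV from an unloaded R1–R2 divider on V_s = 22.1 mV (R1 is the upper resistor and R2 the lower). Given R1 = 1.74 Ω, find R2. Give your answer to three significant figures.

The divider ratio is R2/(R1+R2) = 8.69/22.1 = 0.3932.
Rearranging, R2 = R1·k/(1−k) = 1.74 × 0.6480 = 1.128 Ω.

R2 ≈ 1.13 Ω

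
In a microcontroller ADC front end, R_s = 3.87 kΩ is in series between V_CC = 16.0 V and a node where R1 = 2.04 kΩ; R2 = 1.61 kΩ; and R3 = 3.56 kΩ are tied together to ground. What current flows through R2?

Equivalent of the parallel group: R_p = 0.7183 kΩ.
V_A by voltage divider: V_A = 16.0 × 0.7183/(3.87 + 0.7183) = 2.505 V.
Branch current I = V_A/R2 = 2.505/1.61 = 1.556 mA.

I ≈ 1.56 mA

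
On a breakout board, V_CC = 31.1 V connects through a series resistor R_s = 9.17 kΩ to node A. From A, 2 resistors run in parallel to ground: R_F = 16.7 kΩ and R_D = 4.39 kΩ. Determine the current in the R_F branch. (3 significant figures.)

I ≈ 0.512 mA

Equivalent of the parallel group: R_p = 3.476 kΩ.
Node voltage V_A = V_CC · R_p/(R_s + R_p) = 31.1 × 0.2749 = 8.549 V.
I(R_F) = V_A / R_F = 8.549/16.7 = 0.5119 mA.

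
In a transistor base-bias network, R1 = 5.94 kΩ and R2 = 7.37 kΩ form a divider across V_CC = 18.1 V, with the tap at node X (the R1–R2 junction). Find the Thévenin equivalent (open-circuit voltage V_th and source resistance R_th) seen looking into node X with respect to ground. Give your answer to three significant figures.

Open-circuit (no load on X): V_th = V_CC · R2/(R1 + R2) = 18.1 × 7.37/(5.940 + 7.37) = 10.02 V.
Looking into X with the source shorted: R_th = R1·R2/(R1+R2) = 5.940 × 7.37/13.31 = 3.289 kΩ.

V_th ≈ 10.0 V, R_th ≈ 3.29 kΩ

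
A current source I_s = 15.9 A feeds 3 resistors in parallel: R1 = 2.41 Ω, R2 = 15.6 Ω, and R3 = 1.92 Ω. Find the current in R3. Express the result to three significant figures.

ΣG = 1/2.41 + 1/15.6 + 1/1.92 = 0.9999.
Current divider: I(R3) = I_s · G_k/ΣG = 15.9 × (0.5208/0.9999) = 15.9 × 0.5209 = 8.282 A.

I ≈ 8.28 A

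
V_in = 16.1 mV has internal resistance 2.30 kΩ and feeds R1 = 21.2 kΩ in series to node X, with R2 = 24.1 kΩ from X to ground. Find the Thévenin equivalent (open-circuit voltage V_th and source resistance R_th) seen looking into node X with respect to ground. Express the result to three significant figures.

R1' = 2.30 + 21.2 = 23.50 kΩ (source resistance + R1).
V_th is the unloaded tap voltage: V_in · R2/(R1'+R2) = 16.1 × 0.5063 = 8.151 mV.
With V_in suppressed (replaced by a short), R_th = R1' ‖ R2 = (23.50 × 24.1)/(23.50 + 24.1) = 11.90 kΩ.

V_th ≈ 8.15 mV, R_th ≈ 11.9 kΩ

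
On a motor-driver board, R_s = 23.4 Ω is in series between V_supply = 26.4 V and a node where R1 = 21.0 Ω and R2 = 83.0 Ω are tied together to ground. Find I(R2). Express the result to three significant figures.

Combine the parallel branches: R_p = (1/21.0 + 1/83.0)⁻¹ = 16.76 Ω.
Node voltage V_A = V_supply · R_p/(R_s + R_p) = 26.4 × 0.4173 = 11.02 V.
Branch current I = V_A/R2 = 11.02/83.0 = 0.1327 A.

I ≈ 0.133 A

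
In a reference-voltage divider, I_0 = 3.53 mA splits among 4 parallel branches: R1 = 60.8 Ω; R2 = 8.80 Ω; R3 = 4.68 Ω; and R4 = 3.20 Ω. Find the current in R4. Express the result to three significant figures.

Conductances: ΣG = 1/60.8 + 1/8.80 + 1/4.68 + 1/3.20 = 0.6563 (1/Ω).
Current divider: I(R4) = I_0 · G_k/ΣG = 3.53 × (0.3125/0.6563) = 3.53 × 0.4762 = 1.681 mA.

I ≈ 1.68 mA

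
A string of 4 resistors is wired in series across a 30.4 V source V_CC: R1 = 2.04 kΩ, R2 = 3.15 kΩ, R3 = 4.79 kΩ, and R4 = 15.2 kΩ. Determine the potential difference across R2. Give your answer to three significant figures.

V ≈ 3.80 V

Series total: ΣR = 2.04 + 3.15 + 4.79 + 15.2 = 25.18 kΩ.
By the voltage-divider rule, V = 30.4 × 3.150/25.18 = 3.803 V.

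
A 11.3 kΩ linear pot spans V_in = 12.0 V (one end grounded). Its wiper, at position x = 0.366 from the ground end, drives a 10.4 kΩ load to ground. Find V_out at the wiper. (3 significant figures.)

V_out ≈ 3.51 V

The pot divides into 7.164 kΩ above the wiper and 4.136 kΩ below.
R_L loads the lower segment: effective lower R = 2.959 kΩ.
V_out = 12.0 × 2.959/(7.164 + 2.959) = 3.508 V.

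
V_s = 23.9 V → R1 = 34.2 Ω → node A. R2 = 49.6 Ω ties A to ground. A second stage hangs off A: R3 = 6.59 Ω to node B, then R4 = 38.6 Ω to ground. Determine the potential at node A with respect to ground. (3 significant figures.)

Node A sees R2 in parallel with the series input of stage 2, R3 + R4 = 45.19 Ω.
R2 ‖ (R3+R4) = 23.65 Ω.
So V_A = 23.9 × 0.4088 = 9.770 V.

V_A ≈ 9.77 V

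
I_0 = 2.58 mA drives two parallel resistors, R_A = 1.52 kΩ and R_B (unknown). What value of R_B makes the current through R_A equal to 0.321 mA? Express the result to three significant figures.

Two-branch current divider: I_A = I_0 · R_B/(R_A + R_B).
0.321/2.58 = R_B/(R_A + R_B) → R_B = R_A · (0.1244)/(1 − 0.1244) = 1.52 × 0.1421 = 0.2160 kΩ.

R_B ≈ 0.216 kΩ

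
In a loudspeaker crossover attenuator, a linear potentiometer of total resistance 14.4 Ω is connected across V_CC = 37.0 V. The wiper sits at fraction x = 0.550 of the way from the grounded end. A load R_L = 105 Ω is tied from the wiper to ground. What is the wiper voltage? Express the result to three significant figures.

V_out ≈ 19.7 V

The pot divides into 6.480 Ω above the wiper and 7.920 Ω below.
Lower segment in parallel with the load: 7.920 ‖ 105 = 7.365 Ω.
Then V_out = V_CC · 7.365/(6.480 + 7.365) = 19.68 V.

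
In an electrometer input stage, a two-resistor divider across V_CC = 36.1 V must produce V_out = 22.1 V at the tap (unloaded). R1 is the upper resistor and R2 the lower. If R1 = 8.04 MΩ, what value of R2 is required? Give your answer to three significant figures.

R2 ≈ 12.7 MΩ

V_out/V_CC = R2/(R1+R2) = 0.6122.
Rearranging, R2 = R1·k/(1−k) = 8.04 × 1.579 = 12.69 MΩ.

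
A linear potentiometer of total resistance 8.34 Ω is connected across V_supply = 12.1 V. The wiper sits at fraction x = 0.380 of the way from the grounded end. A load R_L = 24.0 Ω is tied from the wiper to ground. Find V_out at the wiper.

Split the track: R_lower = x·R_p = 3.169 Ω, R_upper = (1−x)·R_p = 5.171 Ω.
Lower segment in parallel with the load: 3.169 ‖ 24.0 = 2.800 Ω.
V_out = 12.1 × 2.800/(5.171 + 2.800) = 4.250 V.

V_out ≈ 4.25 V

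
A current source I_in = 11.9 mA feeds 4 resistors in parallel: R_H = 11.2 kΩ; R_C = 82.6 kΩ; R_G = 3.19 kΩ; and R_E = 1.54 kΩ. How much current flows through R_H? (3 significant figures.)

I ≈ 0.998 mA

ΣG = 1/11.2 + 1/82.6 + 1/3.19 + 1/1.54 = 1.064.
By the current-divider rule, I = I_in · G_k/ΣG = 11.9 × 0.08390 = 0.9984 mA.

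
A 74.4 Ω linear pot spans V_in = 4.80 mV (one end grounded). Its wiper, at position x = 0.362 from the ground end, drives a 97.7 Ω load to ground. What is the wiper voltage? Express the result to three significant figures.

Lower segment x·R_p = 26.93 Ω; upper segment (1−x)·R_p = 47.47 Ω.
Lower segment in parallel with the load: 26.93 ‖ 97.7 = 21.11 Ω.
Loaded-divider output: V_out = 4.80 × 0.3079 = 1.478 mV.
(Unloaded: V_out = x·V_in = 1.74 mV.)

V_out ≈ 1.48 mV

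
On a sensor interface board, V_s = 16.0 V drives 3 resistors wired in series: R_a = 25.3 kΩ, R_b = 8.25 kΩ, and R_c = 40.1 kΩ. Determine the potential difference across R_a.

Total series resistance ΣR = 25.3 + 8.25 + 40.1 = 73.65 kΩ.
Voltage divider: V = V_s · (25.30 / 73.65) = 16.0 × 0.3435 = 5.496 V.

V ≈ 5.50 V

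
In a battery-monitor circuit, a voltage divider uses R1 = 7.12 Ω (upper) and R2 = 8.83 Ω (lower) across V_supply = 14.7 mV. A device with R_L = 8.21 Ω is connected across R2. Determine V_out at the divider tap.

V_out ≈ 5.50 mV

First combine the lower leg with the load: R2 ‖ R_L = 4.254 Ω.
Voltage divider with the loaded lower leg: V_out = 14.7 × 4.254/(7.12 + 4.254) = 14.7 × 0.3740 = 5.498 mV.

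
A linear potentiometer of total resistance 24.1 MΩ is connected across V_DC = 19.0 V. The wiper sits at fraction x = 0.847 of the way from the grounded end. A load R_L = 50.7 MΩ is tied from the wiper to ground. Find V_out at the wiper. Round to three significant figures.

V_out ≈ 15.2 V

Split the track: R_lower = x·R_p = 20.41 MΩ, R_upper = (1−x)·R_p = 3.687 MΩ.
(x·R_p) ‖ R_L = 14.55 MΩ.
V_out = 19.0 × 14.55/(3.687 + 14.55) = 15.16 V.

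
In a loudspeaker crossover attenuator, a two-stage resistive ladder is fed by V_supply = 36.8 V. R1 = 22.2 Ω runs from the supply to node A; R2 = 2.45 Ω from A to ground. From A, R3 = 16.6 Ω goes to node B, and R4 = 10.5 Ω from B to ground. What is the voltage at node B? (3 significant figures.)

V_B ≈ 1.31 V

Looking into the second stage from A: R3 + R4 = 27.10 Ω appears in parallel with R2.
Effective lower resistance at A: R2 ‖ 27.10 = 2.247 Ω.
So V_A = 36.8 × 0.09191 = 3.382 V.
V_B = V_A × 0.3875 = 1.310 V.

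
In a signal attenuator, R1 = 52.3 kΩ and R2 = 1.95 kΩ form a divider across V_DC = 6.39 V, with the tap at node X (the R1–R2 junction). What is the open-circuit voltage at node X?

V_th ≈ 0.230 V

Open-circuit (no load on X): V_th = V_DC · R2/(R1 + R2) = 6.39 × 1.95/(52.30 + 1.95) = 0.2297 V.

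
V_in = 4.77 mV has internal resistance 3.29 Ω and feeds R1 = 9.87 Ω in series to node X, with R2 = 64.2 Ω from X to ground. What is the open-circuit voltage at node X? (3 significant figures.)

V_th ≈ 3.96 mV

R1' = 3.29 + 9.87 = 13.16 Ω (source resistance + R1).
Open-circuit (no load on X): V_th = V_in · R2/(R1' + R2) = 4.77 × 64.2/(13.16 + 64.2) = 3.959 mV.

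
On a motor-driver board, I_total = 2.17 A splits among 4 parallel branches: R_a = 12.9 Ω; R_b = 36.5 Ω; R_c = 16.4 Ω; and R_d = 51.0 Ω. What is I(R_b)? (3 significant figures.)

I ≈ 0.320 A

ΣG = 1/12.9 + 1/36.5 + 1/16.4 + 1/51.0 = 0.1855.
By the current-divider rule, I = I_total · G_k/ΣG = 2.17 × 0.1477 = 0.3205 A.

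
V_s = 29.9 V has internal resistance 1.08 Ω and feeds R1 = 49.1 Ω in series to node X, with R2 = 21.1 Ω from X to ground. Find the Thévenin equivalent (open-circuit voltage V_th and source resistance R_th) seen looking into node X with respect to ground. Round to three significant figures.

R1' = 1.08 + 49.1 = 50.18 Ω (source resistance + R1).
V_th is the unloaded tap voltage: V_s · R2/(R1'+R2) = 29.9 × 0.2960 = 8.851 V.
Looking into X with the source shorted: R_th = R1'·R2/(R1'+R2) = 50.18 × 21.1/71.28 = 14.85 Ω.

V_th ≈ 8.85 V, R_th ≈ 14.9 Ω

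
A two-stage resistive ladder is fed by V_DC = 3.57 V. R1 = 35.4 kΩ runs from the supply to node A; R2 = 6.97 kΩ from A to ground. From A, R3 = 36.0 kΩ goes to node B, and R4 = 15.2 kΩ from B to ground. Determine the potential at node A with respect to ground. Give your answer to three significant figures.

Looking into the second stage from A: R3 + R4 = 51.20 kΩ appears in parallel with R2.
Effective lower resistance at A: R2 ‖ 51.20 = 6.135 kΩ.
First divider: V_A = V_DC · 6.135/(35.4 + 6.135) = 0.5273 V.

V_A ≈ 0.527 V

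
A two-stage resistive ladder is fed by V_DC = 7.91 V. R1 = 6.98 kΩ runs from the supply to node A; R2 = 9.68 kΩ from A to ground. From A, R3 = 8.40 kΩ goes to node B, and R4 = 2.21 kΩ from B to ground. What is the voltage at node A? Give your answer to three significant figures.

V_A ≈ 3.33 V

The second stage (R3 + R4 = 10.61 kΩ) loads node A in parallel with R2.
Effective lower resistance at A: R2 ‖ 10.61 = 5.062 kΩ.
First divider: V_A = V_DC · 5.062/(6.98 + 5.062) = 3.325 V.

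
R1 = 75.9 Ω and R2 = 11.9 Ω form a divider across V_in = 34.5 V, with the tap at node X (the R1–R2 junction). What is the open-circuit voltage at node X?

V_th ≈ 4.68 V

With X open, the divider is unloaded: V_th = 34.5 × 11.9/87.80 = 4.676 V.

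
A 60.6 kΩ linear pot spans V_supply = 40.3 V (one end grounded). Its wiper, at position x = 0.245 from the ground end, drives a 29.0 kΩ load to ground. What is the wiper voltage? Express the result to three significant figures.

The pot divides into 45.75 kΩ above the wiper and 14.85 kΩ below.
Lower segment in parallel with the load: 14.85 ‖ 29.0 = 9.820 kΩ.
Loaded-divider output: V_out = 40.3 × 0.1767 = 7.121 V.

V_out ≈ 7.12 V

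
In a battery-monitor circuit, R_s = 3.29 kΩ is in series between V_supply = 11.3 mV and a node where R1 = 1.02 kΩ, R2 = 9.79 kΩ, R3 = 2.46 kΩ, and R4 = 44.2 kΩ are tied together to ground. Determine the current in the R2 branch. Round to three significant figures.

I ≈ 0.193 µA

Parallel bank: R_p = 1/(1/1.02 + 1/9.79 + 1/2.46 + 1/44.2) = 0.6615 kΩ.
Node voltage V_A = V_supply · R_p/(R_s + R_p) = 11.3 × 0.1674 = 1.892 mV.
Branch current I = V_A/R2 = 1.892/9.79 = 0.1932 µA.
(Check via current divider: I_total = 2.860 µA; share G_k/ΣG = 0.06757 → same result.)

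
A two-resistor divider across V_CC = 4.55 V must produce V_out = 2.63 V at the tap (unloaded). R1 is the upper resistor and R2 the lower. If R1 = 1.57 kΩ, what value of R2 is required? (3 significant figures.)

R2 ≈ 2.15 kΩ

Required fraction k = V_out/V_CC = 0.5780.
Rearranging, R2 = R1·k/(1−k) = 1.57 × 1.370 = 2.151 kΩ.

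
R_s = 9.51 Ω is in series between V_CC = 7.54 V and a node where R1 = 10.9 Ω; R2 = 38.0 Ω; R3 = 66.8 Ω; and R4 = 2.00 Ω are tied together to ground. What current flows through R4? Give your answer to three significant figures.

I ≈ 0.537 A

Equivalent of the parallel group: R_p = 1.580 Ω.
Node voltage V_A = V_CC · R_p/(R_s + R_p) = 7.54 × 0.1424 = 1.074 V.
Branch current I = V_A/R4 = 1.074/2.00 = 0.5370 A.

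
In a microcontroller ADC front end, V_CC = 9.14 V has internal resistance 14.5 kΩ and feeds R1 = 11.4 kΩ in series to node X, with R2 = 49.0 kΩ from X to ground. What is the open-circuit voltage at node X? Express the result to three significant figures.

V_th ≈ 5.98 V

R1' = 14.5 + 11.4 = 25.90 kΩ (source resistance + R1).
With X open, the divider is unloaded: V_th = 9.14 × 49.0/74.90 = 5.979 V.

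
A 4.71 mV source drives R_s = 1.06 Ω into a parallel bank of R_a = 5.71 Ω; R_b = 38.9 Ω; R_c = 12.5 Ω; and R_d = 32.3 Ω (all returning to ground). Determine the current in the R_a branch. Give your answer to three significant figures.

I ≈ 0.620 mA

Combine the parallel branches: R_p = (1/5.71 + 1/38.9 + 1/12.5 + 1/32.3)⁻¹ = 3.207 Ω.
Node voltage V_A = V_in · R_p/(R_s + R_p) = 4.71 × 0.7516 = 3.540 mV.
Branch current I = V_A/R_a = 3.540/5.71 = 0.6200 mA.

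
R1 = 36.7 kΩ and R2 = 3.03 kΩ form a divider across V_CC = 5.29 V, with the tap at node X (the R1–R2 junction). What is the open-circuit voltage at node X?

Open-circuit (no load on X): V_th = V_CC · R2/(R1 + R2) = 5.29 × 3.03/(36.70 + 3.03) = 0.4034 V.

V_th ≈ 0.403 V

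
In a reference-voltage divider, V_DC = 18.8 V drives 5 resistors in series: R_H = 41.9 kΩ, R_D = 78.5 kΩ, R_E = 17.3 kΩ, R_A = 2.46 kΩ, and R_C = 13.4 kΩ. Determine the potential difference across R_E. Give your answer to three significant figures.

ΣR = 41.9 + 78.5 + 17.3 + 2.46 + 13.4 = 153.6 kΩ.
Voltage divider: V = V_DC · (17.30 / 153.6) = 18.8 × 0.1127 = 2.118 V.

V ≈ 2.12 V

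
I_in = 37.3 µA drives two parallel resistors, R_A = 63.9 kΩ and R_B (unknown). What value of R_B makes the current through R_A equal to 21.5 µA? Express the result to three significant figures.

Two-branch current divider: I_A = I_in · R_B/(R_A + R_B).
21.5/37.3 = R_B/(R_A + R_B) → R_B = R_A · (0.5764)/(1 − 0.5764) = 63.9 × 1.361 = 86.95 kΩ.

R_B ≈ 87.0 kΩ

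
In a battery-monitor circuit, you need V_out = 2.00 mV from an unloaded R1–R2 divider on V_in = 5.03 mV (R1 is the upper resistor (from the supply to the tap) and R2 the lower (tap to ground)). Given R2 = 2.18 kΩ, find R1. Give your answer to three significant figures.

R1 ≈ 3.30 kΩ

The divider ratio is R2/(R1+R2) = 2.00/5.03 = 0.3976.
R1 = R2·(1/k − 1) = 2.18 × 1.515 = 3.303 kΩ.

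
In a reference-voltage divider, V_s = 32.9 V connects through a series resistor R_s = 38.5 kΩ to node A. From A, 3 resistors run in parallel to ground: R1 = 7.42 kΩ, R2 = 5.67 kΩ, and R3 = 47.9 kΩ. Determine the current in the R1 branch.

Parallel bank: R_p = 1/(1/7.42 + 1/5.67 + 1/47.9) = 3.012 kΩ.
Node voltage V_A = V_s · R_p/(R_s + R_p) = 32.9 × 0.07256 = 2.387 V.
I(R1) = V_A / R1 = 2.387/7.42 = 0.3217 mA.

I ≈ 0.322 mA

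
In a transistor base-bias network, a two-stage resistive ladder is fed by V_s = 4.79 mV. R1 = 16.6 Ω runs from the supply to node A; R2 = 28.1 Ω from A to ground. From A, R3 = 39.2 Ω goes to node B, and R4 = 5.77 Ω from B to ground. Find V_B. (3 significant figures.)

V_B ≈ 0.314 mV

Looking into the second stage from A: R3 + R4 = 44.97 Ω appears in parallel with R2.
R2 ‖ (R3+R4) = 17.29 Ω.
V_A = 4.79 × 17.29/(16.6 + 17.29) = 2.444 mV.
Stage 2 is unloaded, so V_B = V_A · R4/(R3+R4) = 2.444 × 5.77/44.97 = 0.3136 mV.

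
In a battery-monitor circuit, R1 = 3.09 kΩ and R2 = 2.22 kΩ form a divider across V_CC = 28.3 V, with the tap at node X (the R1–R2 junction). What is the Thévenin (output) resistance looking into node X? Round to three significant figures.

R_th ≈ 1.29 kΩ

Looking into X with the source shorted: R_th = R1·R2/(R1+R2) = 3.090 × 2.22/5.310 = 1.292 kΩ.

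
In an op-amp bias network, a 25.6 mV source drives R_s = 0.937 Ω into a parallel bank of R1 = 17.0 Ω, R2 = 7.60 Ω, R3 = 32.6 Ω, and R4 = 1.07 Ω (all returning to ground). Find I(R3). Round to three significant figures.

Equivalent of the parallel group: R_p = 0.8653 Ω.
V_A by voltage divider: V_A = 25.6 × 0.8653/(0.937 + 0.8653) = 12.29 mV.
I(R3) = V_A / R3 = 12.29/32.6 = 0.3770 mA.
(Equivalently: I_total = 14.20 mA, then current-divider fraction G_k/ΣG = 0.02654.)

I ≈ 0.377 mA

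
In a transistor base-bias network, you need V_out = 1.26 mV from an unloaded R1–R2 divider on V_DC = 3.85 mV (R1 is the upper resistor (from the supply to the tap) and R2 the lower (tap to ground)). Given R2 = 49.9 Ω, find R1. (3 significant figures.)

Required fraction k = V_out/V_DC = 0.3273.
So R1 = R2 · (V_DC/V_out − 1) = 49.9 × (3.85/1.26 − 1) = 49.9 × 2.056 = 102.6 Ω.

R1 ≈ 103 Ω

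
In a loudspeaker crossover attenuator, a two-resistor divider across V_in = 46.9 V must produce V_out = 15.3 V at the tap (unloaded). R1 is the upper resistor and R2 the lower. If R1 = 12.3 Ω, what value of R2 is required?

Required fraction k = V_out/V_in = 0.3262.
R2 = R1 · 0.3262/(1 − 0.3262) = 5.955 Ω.

R2 ≈ 5.96 Ω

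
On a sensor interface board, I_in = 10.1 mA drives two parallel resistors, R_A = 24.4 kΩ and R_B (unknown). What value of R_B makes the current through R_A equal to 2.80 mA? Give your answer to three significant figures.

The fraction through R_A equals R_B/(R_A+R_B).
2.80/10.1 = R_B/(R_A + R_B) → R_B = R_A · (0.2772)/(1 − 0.2772) = 24.4 × 0.3836 = 9.359 kΩ.

R_B ≈ 9.36 kΩ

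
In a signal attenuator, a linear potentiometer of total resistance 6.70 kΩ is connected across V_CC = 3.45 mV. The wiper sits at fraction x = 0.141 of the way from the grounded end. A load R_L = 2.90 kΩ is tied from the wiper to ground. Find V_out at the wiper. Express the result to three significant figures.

V_out ≈ 0.380 mV

Split the track: R_lower = x·R_p = 0.9447 kΩ, R_upper = (1−x)·R_p = 5.755 kΩ.
R_L loads the lower segment: effective lower R = 0.7126 kΩ.
Loaded-divider output: V_out = 3.45 × 0.1102 = 0.3801 mV.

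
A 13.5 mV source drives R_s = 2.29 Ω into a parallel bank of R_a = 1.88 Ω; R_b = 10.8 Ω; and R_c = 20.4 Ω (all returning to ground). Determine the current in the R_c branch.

Equivalent of the parallel group: R_p = 1.485 Ω.
V_A by voltage divider: V_A = 13.5 × 1.485/(2.29 + 1.485) = 5.310 mV.
I(R_c) = V_A / R_c = 5.310/20.4 = 0.2603 mA.

I ≈ 0.260 mA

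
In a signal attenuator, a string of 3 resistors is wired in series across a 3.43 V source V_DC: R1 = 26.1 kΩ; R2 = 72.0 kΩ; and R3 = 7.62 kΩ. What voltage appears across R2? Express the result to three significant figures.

Series total: ΣR = 26.1 + 72.0 + 7.62 = 105.7 kΩ.
Voltage divider: V = V_DC · (72.00 / 105.7) = 3.43 × 0.6810 = 2.336 V.

V ≈ 2.34 V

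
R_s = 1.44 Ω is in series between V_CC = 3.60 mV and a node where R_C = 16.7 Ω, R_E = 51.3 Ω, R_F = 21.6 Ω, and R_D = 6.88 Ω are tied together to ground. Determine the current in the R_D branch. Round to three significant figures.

I ≈ 0.376 mA

Equivalent of the parallel group: R_p = 3.690 Ω.
V_A = 3.60 × 3.690/5.130 = 2.589 mV.
Branch current I = V_A/R_D = 2.589/6.88 = 0.3764 mA.
(Equivalently: I_total = 0.7018 mA, then current-divider fraction G_k/ΣG = 0.5363.)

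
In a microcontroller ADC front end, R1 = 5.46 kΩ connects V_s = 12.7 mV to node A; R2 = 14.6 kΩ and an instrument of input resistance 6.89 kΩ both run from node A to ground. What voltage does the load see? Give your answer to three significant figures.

First combine the lower leg with the load: R2 ‖ R_L = 4.681 kΩ.
Voltage divider with the loaded lower leg: V_out = 12.7 × 4.681/(5.46 + 4.681) = 12.7 × 0.4616 = 5.862 mV.

V_out ≈ 5.86 mV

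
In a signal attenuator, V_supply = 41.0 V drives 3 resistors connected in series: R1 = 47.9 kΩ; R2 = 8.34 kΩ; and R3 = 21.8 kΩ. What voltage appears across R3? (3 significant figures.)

Total series resistance ΣR = 47.9 + 8.34 + 21.8 = 78.04 kΩ.
V = V_supply · R/ΣR = 41.0 × 0.2793 = 11.45 V.

V ≈ 11.5 V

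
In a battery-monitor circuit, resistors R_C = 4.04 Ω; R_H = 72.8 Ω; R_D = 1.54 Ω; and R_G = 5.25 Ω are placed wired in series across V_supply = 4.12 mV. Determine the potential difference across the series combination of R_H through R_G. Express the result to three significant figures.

V ≈ 3.92 mV

Total series resistance ΣR = 4.04 + 72.8 + 1.54 + 5.25 = 83.63 Ω.
R_{R_H..R_G} = 72.8 + 1.54 + 5.25 = 79.59 Ω.
Voltage divider: V = V_supply · (79.59 / 83.63) = 4.12 × 0.9517 = 3.921 mV.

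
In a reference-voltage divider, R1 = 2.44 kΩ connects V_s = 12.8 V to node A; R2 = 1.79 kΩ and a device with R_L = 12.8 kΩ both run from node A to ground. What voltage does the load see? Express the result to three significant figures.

First combine the lower leg with the load: R2 ‖ R_L = 1.570 kΩ.
Voltage divider with the loaded lower leg: V_out = 12.8 × 1.570/(2.44 + 1.570) = 12.8 × 0.3916 = 5.012 V.

V_out ≈ 5.01 V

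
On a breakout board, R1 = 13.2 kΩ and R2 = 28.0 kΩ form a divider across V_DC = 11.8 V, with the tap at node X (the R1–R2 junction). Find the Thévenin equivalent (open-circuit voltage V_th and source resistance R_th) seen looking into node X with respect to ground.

V_th ≈ 8.02 V, R_th ≈ 8.97 kΩ

V_th is the unloaded tap voltage: V_DC · R2/(R1+R2) = 11.8 × 0.6796 = 8.019 V.
Looking into X with the source shorted: R_th = R1·R2/(R1+R2) = 13.20 × 28.0/41.20 = 8.971 kΩ.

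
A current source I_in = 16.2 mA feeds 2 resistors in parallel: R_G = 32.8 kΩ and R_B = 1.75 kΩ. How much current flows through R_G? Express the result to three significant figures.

I ≈ 0.821 mA

With just two branches, the current splits inversely with resistance.
So I = 16.2 × 1.75/34.55 = 0.8205 mA.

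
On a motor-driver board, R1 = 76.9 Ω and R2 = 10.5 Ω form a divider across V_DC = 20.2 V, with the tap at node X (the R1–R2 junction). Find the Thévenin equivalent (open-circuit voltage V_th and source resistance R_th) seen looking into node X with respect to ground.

Open-circuit (no load on X): V_th = V_DC · R2/(R1 + R2) = 20.2 × 10.5/(76.90 + 10.5) = 2.427 V.
With V_DC suppressed (replaced by a short), R_th = R1 ‖ R2 = (76.90 × 10.5)/(76.90 + 10.5) = 9.239 Ω.

V_th ≈ 2.43 V, R_th ≈ 9.24 Ω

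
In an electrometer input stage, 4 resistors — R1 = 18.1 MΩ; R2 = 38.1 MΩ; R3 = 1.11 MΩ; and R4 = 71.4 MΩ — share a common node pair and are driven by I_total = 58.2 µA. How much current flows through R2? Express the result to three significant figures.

Total conductance ΣG = 1/18.1 + 1/38.1 + 1/1.11 + 1/71.4 = 0.9964 (units of 1/MΩ).
Current divider: I(R2) = I_total · G_k/ΣG = 58.2 × (0.02625/0.9964) = 58.2 × 0.02634 = 1.533 µA.

I ≈ 1.53 µA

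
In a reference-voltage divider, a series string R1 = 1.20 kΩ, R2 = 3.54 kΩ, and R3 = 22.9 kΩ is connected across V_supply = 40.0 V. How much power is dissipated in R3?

P ≈ 48.0 mW

Series current I = V_supply/ΣR = 40.0/27.64 = 1.447 mA.
P(R3) = I²·R3 = (1.447)² × 22.9 = 47.96 mW.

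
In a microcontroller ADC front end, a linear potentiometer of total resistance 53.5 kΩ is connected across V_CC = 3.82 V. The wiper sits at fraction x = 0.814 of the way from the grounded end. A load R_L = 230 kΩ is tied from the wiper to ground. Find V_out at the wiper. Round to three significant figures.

Lower segment x·R_p = 43.55 kΩ; upper segment (1−x)·R_p = 9.951 kΩ.
R_L loads the lower segment: effective lower R = 36.62 kΩ.
Loaded-divider output: V_out = 3.82 × 0.7863 = 3.004 V.
(Unloaded: V_out = x·V_CC = 3.11 V.)

V_out ≈ 3.00 V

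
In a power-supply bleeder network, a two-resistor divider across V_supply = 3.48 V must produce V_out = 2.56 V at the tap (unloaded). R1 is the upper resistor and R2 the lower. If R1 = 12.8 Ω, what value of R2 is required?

The divider ratio is R2/(R1+R2) = 2.56/3.48 = 0.7356.
So R2 = R1 · V_out/(V_supply − V_out) = 12.8 × 2.56/(3.48 − 2.56) = 12.8 × 2.783 = 35.62 Ω.

R2 ≈ 35.6 Ω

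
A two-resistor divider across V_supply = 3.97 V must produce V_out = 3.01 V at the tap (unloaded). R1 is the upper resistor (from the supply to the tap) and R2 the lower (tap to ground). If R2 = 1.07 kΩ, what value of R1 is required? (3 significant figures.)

R1 ≈ 0.341 kΩ

Required fraction k = V_out/V_supply = 0.7582.
Rearranging, R1 = R2·(1−k)/k = 1.07 × 0.3189 = 0.3413 kΩ.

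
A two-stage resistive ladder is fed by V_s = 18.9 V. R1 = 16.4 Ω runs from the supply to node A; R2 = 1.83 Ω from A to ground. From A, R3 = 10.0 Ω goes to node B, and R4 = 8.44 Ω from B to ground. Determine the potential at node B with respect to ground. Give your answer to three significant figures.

V_B ≈ 0.797 V

The second stage (R3 + R4 = 18.44 Ω) loads node A in parallel with R2.
R2 ‖ (R3+R4) = 1.665 Ω.
So V_A = 18.9 × 0.09216 = 1.742 V.
Stage 2 is unloaded, so V_B = V_A · R4/(R3+R4) = 1.742 × 8.44/18.44 = 0.7972 V.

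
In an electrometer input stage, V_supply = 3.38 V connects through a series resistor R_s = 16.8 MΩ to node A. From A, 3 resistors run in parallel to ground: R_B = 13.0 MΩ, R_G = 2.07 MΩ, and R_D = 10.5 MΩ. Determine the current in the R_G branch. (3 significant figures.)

I ≈ 0.136 µA

Combine the parallel branches: R_p = (1/13.0 + 1/2.07 + 1/10.5)⁻¹ = 1.526 MΩ.
V_A by voltage divider: V_A = 3.38 × 1.526/(16.8 + 1.526) = 0.2815 V.
Branch current I = V_A/R_G = 0.2815/2.07 = 0.1360 µA.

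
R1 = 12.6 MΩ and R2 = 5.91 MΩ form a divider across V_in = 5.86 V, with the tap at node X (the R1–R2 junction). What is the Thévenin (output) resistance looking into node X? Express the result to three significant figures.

Zeroing V_in shorts the top of R1 to ground, so R_th = R1 ‖ R2 = 4.023 MΩ.

R_th ≈ 4.02 MΩ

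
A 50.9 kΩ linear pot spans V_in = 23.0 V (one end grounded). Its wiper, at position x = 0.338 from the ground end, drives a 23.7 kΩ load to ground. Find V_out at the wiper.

The pot divides into 33.70 kΩ above the wiper and 17.20 kΩ below.
Lower segment in parallel with the load: 17.20 ‖ 23.7 = 9.968 kΩ.
Then V_out = V_in · 9.968/(33.70 + 9.968) = 5.251 V.

V_out ≈ 5.25 V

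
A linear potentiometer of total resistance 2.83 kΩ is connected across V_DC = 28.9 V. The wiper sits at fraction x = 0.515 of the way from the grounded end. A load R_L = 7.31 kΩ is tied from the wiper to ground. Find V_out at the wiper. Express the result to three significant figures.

The pot divides into 1.373 kΩ above the wiper and 1.457 kΩ below.
R_L loads the lower segment: effective lower R = 1.215 kΩ.
V_out = 28.9 × 1.215/(1.373 + 1.215) = 13.57 V.
(Unloaded: V_out = x·V_DC = 14.9 V.)

V_out ≈ 13.6 V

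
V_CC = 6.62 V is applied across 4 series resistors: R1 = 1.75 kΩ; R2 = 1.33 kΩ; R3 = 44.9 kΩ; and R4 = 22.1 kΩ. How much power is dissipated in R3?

P ≈ 0.401 mW

Series current I = V_CC/ΣR = 6.62/70.08 = 0.09446 mA.
V(R3) = I·R = 4.241 V; P = V·I = 4.241 × 0.09446 = 0.4007 mW.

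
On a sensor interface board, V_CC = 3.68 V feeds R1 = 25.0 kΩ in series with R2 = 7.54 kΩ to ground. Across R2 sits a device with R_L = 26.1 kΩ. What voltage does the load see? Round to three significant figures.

V_out ≈ 0.698 V

The load sits in parallel with R2, giving an effective lower resistance R2' = R2·R_L/(R2+R_L) = 5.850 kΩ.
Then V_out = V_CC · R2'/(R1 + R2') = 3.68 × 5.850/30.85 = 0.6978 V.
(Unloaded it would be 0.853 V; the load pulls it down.)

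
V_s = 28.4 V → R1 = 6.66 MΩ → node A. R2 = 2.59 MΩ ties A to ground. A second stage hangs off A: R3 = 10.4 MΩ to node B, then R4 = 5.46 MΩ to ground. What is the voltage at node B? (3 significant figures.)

V_B ≈ 2.45 V

Looking into the second stage from A: R3 + R4 = 15.86 MΩ appears in parallel with R2.
Effective lower resistance at A: R2 ‖ 15.86 = 2.226 MΩ.
V_A = 28.4 × 2.226/(6.66 + 2.226) = 7.115 V.
V_B = V_A × 0.3443 = 2.450 V.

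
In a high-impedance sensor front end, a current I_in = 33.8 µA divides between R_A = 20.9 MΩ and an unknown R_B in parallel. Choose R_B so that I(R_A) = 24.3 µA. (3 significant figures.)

Two-branch current divider: I_A = I_in · R_B/(R_A + R_B).
24.3/33.8 = R_B/(R_A + R_B) → R_B = R_A · (0.7189)/(1 − 0.7189) = 20.9 × 2.558 = 53.46 MΩ.

R_B ≈ 53.5 MΩ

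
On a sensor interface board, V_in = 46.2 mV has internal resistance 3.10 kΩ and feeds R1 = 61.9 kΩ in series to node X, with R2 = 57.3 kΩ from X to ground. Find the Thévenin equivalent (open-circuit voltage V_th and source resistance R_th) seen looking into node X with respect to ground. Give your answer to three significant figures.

V_th ≈ 21.6 mV, R_th ≈ 30.5 kΩ

R1' = 3.10 + 61.9 = 65.00 kΩ (source resistance + R1).
V_th is the unloaded tap voltage: V_in · R2/(R1'+R2) = 46.2 × 0.4685 = 21.65 mV.
Zeroing V_in shorts the top of R1' to ground, so R_th = R1' ‖ R2 = 30.45 kΩ.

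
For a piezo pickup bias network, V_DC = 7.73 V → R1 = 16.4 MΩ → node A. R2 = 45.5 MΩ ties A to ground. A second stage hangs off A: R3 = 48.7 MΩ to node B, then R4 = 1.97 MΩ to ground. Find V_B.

Node A sees R2 in parallel with the series input of stage 2, R3 + R4 = 50.67 MΩ.
R2 ‖ (R3+R4) = 23.97 MΩ.
First divider: V_A = V_DC · 23.97/(16.4 + 23.97) = 4.590 V.
Then the unloaded second divider: V_B = V_A × R4/(R3+R4) = 4.590 × 0.03888 = 0.1785 V.

V_B ≈ 0.178 V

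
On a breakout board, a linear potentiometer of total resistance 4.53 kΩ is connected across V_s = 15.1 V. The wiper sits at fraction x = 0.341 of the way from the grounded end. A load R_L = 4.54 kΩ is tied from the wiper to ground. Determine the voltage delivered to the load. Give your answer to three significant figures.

Lower segment x·R_p = 1.545 kΩ; upper segment (1−x)·R_p = 2.985 kΩ.
Lower segment in parallel with the load: 1.545 ‖ 4.54 = 1.153 kΩ.
Loaded-divider output: V_out = 15.1 × 0.2785 = 4.206 V.

V_out ≈ 4.21 V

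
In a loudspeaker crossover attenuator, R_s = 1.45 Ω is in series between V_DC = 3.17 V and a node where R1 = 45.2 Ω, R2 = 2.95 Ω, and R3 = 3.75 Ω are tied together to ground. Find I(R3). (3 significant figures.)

I ≈ 0.443 A

Parallel bank: R_p = 1/(1/45.2 + 1/2.95 + 1/3.75) = 1.593 Ω.
Node voltage V_A = V_DC · R_p/(R_s + R_p) = 3.17 × 0.5235 = 1.659 V.
Branch current I = V_A/R3 = 1.659/3.75 = 0.4425 A.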